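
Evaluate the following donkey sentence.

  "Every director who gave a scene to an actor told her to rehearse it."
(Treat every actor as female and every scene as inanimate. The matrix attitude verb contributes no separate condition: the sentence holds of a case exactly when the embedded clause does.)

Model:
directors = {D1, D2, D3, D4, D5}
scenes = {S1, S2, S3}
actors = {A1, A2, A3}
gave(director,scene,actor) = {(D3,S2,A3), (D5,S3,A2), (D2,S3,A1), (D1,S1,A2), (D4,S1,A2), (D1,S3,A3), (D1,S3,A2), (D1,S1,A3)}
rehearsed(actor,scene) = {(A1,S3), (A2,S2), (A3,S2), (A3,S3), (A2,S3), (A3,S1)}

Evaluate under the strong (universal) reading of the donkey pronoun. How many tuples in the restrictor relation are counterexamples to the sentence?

"her" takes "an actor" as antecedent and "it" takes "a scene"; both are donkey pronouns co-varying with the restrictor.
Strong reading: for every (d,s,a) with gave(d,s,a), rehearsed(a,s).
Restrictor triples: (D1,S1,A2)→rehearsed(A2,S1) ✗  (D1,S1,A3)→rehearsed(A3,S1) ✓  (D1,S3,A2)→rehearsed(A2,S3) ✓  (D1,S3,A3)→rehearsed(A3,S3) ✓  (D2,S3,A1)→rehearsed(A1,S3) ✓  (D3,S2,A3)→rehearsed(A3,S2) ✓  (D4,S1,A2)→rehearsed(A2,S1) ✗  (D5,S3,A2)→rehearsed(A2,S3) ✓
Counterexamples (restrictor triples failing the scope): 2.

2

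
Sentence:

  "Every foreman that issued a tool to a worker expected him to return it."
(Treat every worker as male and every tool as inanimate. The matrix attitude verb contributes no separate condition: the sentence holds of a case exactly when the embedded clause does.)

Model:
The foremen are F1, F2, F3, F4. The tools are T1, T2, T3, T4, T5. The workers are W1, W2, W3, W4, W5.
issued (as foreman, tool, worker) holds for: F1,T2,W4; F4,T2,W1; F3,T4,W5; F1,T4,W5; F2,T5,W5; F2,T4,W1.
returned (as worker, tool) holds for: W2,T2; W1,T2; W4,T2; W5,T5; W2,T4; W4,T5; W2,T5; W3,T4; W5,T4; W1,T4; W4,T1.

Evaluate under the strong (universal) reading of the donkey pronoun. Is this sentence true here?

"him" takes "a worker" as antecedent and "it" takes "a tool"; both are donkey pronouns co-varying with the restrictor.
Strong reading: for every (f,t,w) with issued(f,t,w), returned(w,t).
Restrictor triples: (F1,T2,W4)→returned(W4,T2) ✓  (F1,T4,W5)→returned(W5,T4) ✓  (F2,T4,W1)→returned(W1,T4) ✓  (F2,T5,W5)→returned(W5,T5) ✓  (F3,T4,W5)→returned(W5,T4) ✓  (F4,T2,W1)→returned(W1,T2) ✓
Every restrictor triple satisfies the scope.

True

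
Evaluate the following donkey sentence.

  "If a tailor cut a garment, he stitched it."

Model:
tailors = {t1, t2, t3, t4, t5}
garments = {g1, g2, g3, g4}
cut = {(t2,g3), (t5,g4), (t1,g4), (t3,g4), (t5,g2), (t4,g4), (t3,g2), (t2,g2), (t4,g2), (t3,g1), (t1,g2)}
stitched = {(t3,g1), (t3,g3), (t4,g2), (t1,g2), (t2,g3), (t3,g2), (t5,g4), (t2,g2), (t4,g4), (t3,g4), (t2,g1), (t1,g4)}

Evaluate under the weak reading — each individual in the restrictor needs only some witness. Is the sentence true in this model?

"it" takes "a garment" as antecedent — a donkey pronoun bound across the clause boundary.
Weak reading: every tailor t with some cut-garment has at least one cut-garment g such that stitched(t,g).
Per tailor: t1:✓  t2:✓  t3:✓  t4:✓  t5:✓
Every tailor in the restrictor has a witness.

True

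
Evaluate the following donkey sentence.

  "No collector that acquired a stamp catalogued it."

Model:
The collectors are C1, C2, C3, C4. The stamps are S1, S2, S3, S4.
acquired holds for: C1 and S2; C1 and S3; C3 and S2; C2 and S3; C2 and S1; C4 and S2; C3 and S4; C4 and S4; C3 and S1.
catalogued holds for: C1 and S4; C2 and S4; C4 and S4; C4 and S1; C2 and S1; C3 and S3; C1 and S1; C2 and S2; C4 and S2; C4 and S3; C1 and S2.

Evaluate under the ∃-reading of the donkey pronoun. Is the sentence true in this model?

False

"it" takes "a stamp" as antecedent — a donkey pronoun bound across the clause boundary.
Truth condition: for no (c,s) with acquired(c,s) does catalogued(c,s) hold.
Restrictor pairs — does the scope hold? (C1,S2):holds  (C1,S3):fails  (C2,S1):holds  (C2,S3):fails  (C3,S1):fails  (C3,S2):fails  (C3,S4):fails  (C4,S2):holds  (C4,S4):holds
Scope holds for 4 pair(s), so the sentence is false.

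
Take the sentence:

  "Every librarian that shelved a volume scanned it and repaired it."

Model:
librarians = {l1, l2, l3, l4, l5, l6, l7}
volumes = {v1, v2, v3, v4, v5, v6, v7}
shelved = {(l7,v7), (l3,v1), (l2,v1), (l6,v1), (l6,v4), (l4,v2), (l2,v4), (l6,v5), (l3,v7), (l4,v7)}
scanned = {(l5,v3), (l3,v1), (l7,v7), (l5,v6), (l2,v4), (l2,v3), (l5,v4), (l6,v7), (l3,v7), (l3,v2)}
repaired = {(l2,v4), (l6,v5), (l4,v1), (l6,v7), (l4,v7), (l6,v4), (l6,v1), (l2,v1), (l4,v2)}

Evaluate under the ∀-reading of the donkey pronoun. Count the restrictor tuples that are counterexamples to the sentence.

9

"it" takes "a volume" as antecedent — a donkey pronoun bound across the clause boundary.
Strong reading: for every (l,v) with shelved(l,v), scanned(l,v) ∧ repaired(l,v).
Restrictor pairs: (l2,v1) ✗  (l2,v4) ✓  (l3,v1) ✗  (l3,v7) ✗  (l4,v2) ✗  (l4,v7) ✗  (l6,v1) ✗  (l6,v4) ✗  (l6,v5) ✗  (l7,v7) ✗
Counterexamples (restrictor pairs failing the scope): 9.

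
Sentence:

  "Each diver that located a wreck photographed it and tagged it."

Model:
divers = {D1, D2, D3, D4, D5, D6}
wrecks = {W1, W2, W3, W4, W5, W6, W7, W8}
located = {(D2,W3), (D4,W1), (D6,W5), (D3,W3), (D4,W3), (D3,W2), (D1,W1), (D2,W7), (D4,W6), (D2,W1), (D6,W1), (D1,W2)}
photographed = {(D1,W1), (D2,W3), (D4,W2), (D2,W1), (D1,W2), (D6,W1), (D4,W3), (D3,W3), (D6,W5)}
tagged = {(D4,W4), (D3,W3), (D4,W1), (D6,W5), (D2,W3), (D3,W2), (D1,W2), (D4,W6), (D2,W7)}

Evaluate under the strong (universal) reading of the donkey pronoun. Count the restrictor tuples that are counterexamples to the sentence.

"it" takes "a wreck" as antecedent — a donkey pronoun bound across the clause boundary.
Strong reading: for every (d,w) with located(d,w), photographed(d,w) ∧ tagged(d,w).
Restrictor pairs: (D1,W1) ✗  (D1,W2) ✓  (D2,W1) ✗  (D2,W3) ✓  (D2,W7) ✗  (D3,W2) ✗  (D3,W3) ✓  (D4,W1) ✗  (D4,W3) ✗  (D4,W6) ✗  (D6,W1) ✗  (D6,W5) ✓
Counterexamples (restrictor pairs failing the scope): 8.

8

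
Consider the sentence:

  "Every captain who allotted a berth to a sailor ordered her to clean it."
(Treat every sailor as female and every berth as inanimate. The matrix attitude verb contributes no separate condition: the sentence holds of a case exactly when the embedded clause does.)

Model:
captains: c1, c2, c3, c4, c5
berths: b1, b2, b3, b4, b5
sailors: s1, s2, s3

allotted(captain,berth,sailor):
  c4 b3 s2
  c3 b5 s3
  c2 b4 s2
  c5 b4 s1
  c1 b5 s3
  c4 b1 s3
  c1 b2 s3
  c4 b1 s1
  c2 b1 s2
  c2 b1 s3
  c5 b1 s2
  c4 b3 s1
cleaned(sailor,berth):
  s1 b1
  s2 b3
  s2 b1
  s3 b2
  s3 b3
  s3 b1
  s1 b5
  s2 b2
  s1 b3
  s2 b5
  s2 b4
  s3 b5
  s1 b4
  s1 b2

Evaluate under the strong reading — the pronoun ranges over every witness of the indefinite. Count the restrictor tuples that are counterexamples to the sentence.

"her" takes "a sailor" as antecedent and "it" takes "a berth"; both are donkey pronouns co-varying with the restrictor.
Strong reading: for every (c,b,s) with allotted(c,b,s), cleaned(s,b).
Restrictor triples: (c1,b2,s3)→cleaned(s3,b2) ✓  (c1,b5,s3)→cleaned(s3,b5) ✓  (c2,b1,s2)→cleaned(s2,b1) ✓  (c2,b1,s3)→cleaned(s3,b1) ✓  (c2,b4,s2)→cleaned(s2,b4) ✓  (c3,b5,s3)→cleaned(s3,b5) ✓  (c4,b1,s1)→cleaned(s1,b1) ✓  (c4,b1,s3)→cleaned(s3,b1) ✓  (c4,b3,s1)→cleaned(s1,b3) ✓  (c4,b3,s2)→cleaned(s2,b3) ✓  (c5,b1,s2)→cleaned(s2,b1) ✓  (c5,b4,s1)→cleaned(s1,b4) ✓
Counterexamples (restrictor triples failing the scope): 0.

0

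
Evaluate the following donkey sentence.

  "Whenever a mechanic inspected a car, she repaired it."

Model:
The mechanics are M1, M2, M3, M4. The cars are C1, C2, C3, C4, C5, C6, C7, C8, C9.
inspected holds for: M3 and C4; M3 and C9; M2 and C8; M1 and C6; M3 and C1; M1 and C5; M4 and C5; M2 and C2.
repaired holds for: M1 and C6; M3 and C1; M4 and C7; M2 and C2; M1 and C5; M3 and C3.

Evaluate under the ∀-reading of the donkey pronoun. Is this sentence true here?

False

"it" takes "a car" as antecedent — a donkey pronoun bound across the clause boundary.
Strong reading: for every (m,c) with inspected(m,c), repaired(m,c).
Restrictor pairs: (M1,C5) ✓  (M1,C6) ✓  (M2,C2) ✓  (M2,C8) ✗  (M3,C1) ✓  (M3,C4) ✗  (M3,C9) ✗  (M4,C5) ✗
Counterexample: (M2,C8) is in inspected but fails the scope.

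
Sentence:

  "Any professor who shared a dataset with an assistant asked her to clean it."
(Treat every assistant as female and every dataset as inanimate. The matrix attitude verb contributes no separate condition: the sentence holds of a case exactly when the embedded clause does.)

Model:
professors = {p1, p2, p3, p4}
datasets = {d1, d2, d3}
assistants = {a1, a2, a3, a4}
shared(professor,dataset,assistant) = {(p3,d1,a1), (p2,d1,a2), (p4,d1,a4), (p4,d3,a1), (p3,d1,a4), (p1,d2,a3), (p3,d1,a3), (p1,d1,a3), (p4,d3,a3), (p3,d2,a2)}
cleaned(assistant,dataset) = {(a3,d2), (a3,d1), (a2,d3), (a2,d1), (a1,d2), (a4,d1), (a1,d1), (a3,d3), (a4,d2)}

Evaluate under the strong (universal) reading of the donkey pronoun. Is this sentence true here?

"her" takes "an assistant" as antecedent and "it" takes "a dataset"; both are donkey pronouns co-varying with the restrictor.
Strong reading: for every (p,d,a) with shared(p,d,a), cleaned(a,d).
Restrictor triples: (p1,d1,a3)→cleaned(a3,d1) ✓  (p1,d2,a3)→cleaned(a3,d2) ✓  (p2,d1,a2)→cleaned(a2,d1) ✓  (p3,d1,a1)→cleaned(a1,d1) ✓  (p3,d1,a3)→cleaned(a3,d1) ✓  (p3,d1,a4)→cleaned(a4,d1) ✓  (p3,d2,a2)→cleaned(a2,d2) ✗  (p4,d1,a4)→cleaned(a4,d1) ✓  (p4,d3,a1)→cleaned(a1,d3) ✗  (p4,d3,a3)→cleaned(a3,d3) ✓
Counterexample: (p3,d2,a2) — cleaned(a2,d2) does not hold.

False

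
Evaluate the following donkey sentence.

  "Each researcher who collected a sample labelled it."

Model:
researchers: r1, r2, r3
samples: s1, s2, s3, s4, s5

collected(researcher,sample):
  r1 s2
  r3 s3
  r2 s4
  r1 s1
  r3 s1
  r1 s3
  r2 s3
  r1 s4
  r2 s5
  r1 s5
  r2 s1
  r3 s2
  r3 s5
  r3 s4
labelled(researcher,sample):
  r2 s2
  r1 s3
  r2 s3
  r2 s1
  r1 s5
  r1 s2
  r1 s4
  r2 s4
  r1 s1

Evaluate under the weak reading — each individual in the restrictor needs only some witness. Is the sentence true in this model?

False

"it" takes "a sample" as antecedent — a donkey pronoun bound across the clause boundary.
Weak reading: every researcher r with some collected-sample has at least one collected-sample s such that labelled(r,s).
Per researcher: r1:✓  r2:✓  r3:✗
r3 has no witness among its collected-samples.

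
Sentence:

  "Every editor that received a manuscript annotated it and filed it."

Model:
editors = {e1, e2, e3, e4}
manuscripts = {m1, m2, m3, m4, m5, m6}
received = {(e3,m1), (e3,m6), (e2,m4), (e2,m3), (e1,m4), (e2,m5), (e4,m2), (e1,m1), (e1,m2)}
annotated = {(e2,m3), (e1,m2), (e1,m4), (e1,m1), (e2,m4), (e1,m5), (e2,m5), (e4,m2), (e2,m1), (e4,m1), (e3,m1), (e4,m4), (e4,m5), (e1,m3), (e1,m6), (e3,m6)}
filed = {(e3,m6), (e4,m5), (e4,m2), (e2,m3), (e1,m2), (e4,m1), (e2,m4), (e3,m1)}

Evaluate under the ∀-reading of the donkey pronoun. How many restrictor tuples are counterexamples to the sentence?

"it" takes "a manuscript" as antecedent — a donkey pronoun bound across the clause boundary.
Strong reading: for every (e,m) with received(e,m), annotated(e,m) ∧ filed(e,m).
Restrictor pairs: (e1,m1) ✗  (e1,m2) ✓  (e1,m4) ✗  (e2,m3) ✓  (e2,m4) ✓  (e2,m5) ✗  (e3,m1) ✓  (e3,m6) ✓  (e4,m2) ✓
Counterexamples (restrictor pairs failing the scope): 3.

3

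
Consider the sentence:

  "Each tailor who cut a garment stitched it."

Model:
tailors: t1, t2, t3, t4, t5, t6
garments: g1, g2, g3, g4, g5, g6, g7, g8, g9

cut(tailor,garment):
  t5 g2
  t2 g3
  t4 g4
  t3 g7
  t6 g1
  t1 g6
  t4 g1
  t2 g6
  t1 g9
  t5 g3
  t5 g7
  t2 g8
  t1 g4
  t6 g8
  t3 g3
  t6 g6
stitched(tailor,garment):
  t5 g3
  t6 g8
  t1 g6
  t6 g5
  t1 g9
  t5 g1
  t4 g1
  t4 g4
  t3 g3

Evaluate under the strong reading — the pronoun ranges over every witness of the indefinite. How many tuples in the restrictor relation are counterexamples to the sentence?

"it" takes "a garment" as antecedent — a donkey pronoun bound across the clause boundary.
Strong reading: for every (t,g) with cut(t,g), stitched(t,g).
Restrictor pairs: (t1,g4) ✗  (t1,g6) ✓  (t1,g9) ✓  (t2,g3) ✗  (t2,g6) ✗  (t2,g8) ✗  (t3,g3) ✓  (t3,g7) ✗  (t4,g1) ✓  (t4,g4) ✓  (t5,g2) ✗  (t5,g3) ✓  (t5,g7) ✗  (t6,g1) ✗  (t6,g6) ✗  (t6,g8) ✓
Counterexamples (restrictor pairs failing the scope): 9.

9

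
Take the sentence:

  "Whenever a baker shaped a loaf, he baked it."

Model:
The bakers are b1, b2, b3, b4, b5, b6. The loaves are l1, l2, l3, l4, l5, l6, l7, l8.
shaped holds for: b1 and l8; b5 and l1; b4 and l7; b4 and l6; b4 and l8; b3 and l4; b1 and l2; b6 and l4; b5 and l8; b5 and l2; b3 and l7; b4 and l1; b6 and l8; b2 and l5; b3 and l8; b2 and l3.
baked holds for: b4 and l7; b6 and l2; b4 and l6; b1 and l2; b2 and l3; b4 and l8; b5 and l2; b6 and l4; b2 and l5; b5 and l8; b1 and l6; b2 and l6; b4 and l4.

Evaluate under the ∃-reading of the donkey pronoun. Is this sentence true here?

"it" takes "a loaf" as antecedent — a donkey pronoun bound across the clause boundary.
Weak reading: every baker b with some shaped-loaf has at least one shaped-loaf l such that baked(b,l).
Per baker: b1:✓  b2:✓  b3:✗  b4:✓  b5:✓  b6:✓
b3 has no witness among its shaped-loaves.

False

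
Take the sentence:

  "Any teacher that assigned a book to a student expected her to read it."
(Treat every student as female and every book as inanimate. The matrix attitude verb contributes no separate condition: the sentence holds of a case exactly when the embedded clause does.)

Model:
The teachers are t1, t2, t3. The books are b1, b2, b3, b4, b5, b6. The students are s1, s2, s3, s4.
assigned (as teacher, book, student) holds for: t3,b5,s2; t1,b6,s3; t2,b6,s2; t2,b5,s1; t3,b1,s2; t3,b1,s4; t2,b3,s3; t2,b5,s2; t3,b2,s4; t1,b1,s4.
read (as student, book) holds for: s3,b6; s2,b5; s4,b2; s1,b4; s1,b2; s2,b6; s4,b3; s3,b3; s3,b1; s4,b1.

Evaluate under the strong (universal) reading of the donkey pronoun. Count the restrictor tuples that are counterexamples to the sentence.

"her" takes "a student" as antecedent and "it" takes "a book"; both are donkey pronouns co-varying with the restrictor.
Strong reading: for every (t,b,s) with assigned(t,b,s), read(s,b).
Restrictor triples: (t1,b1,s4)→read(s4,b1) ✓  (t1,b6,s3)→read(s3,b6) ✓  (t2,b3,s3)→read(s3,b3) ✓  (t2,b5,s1)→read(s1,b5) ✗  (t2,b5,s2)→read(s2,b5) ✓  (t2,b6,s2)→read(s2,b6) ✓  (t3,b1,s2)→read(s2,b1) ✗  (t3,b1,s4)→read(s4,b1) ✓  (t3,b2,s4)→read(s4,b2) ✓  (t3,b5,s2)→read(s2,b5) ✓
Counterexamples (restrictor triples failing the scope): 2.

2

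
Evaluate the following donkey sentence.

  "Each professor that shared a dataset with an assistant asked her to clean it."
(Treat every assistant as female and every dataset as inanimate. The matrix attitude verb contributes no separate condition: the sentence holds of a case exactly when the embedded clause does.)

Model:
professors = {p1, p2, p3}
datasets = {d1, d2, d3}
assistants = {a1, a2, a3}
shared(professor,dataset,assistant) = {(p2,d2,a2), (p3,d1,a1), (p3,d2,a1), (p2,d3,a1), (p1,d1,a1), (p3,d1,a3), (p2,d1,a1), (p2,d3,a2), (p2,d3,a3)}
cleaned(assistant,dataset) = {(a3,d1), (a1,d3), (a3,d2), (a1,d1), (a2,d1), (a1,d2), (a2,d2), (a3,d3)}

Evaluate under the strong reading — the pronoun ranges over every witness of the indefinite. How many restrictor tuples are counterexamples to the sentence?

"her" takes "an assistant" as antecedent and "it" takes "a dataset"; both are donkey pronouns co-varying with the restrictor.
Strong reading: for every (p,d,a) with shared(p,d,a), cleaned(a,d).
Restrictor triples: (p1,d1,a1)→cleaned(a1,d1) ✓  (p2,d1,a1)→cleaned(a1,d1) ✓  (p2,d2,a2)→cleaned(a2,d2) ✓  (p2,d3,a1)→cleaned(a1,d3) ✓  (p2,d3,a2)→cleaned(a2,d3) ✗  (p2,d3,a3)→cleaned(a3,d3) ✓  (p3,d1,a1)→cleaned(a1,d1) ✓  (p3,d1,a3)→cleaned(a3,d1) ✓  (p3,d2,a1)→cleaned(a1,d2) ✓
Counterexamples (restrictor triples failing the scope): 1.

1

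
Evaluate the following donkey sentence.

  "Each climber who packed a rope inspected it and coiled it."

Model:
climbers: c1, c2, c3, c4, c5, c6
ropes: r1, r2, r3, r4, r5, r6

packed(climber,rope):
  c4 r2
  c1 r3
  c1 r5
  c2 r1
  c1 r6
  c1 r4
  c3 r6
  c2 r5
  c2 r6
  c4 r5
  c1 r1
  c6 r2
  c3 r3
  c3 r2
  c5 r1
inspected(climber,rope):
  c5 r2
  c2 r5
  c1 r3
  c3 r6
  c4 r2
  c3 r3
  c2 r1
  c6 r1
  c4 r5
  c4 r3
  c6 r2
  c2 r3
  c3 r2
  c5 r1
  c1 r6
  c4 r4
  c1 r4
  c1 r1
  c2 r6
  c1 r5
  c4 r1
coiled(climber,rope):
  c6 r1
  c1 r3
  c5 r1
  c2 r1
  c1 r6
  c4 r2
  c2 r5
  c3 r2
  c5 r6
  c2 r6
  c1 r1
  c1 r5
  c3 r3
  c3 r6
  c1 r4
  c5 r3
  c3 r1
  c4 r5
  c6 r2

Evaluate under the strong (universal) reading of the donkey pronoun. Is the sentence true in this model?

True

"it" takes "a rope" as antecedent — a donkey pronoun bound across the clause boundary.
Strong reading: for every (c,r) with packed(c,r), inspected(c,r) ∧ coiled(c,r).
Restrictor pairs: (c1,r1) ✓  (c1,r3) ✓  (c1,r4) ✓  (c1,r5) ✓  (c1,r6) ✓  (c2,r1) ✓  (c2,r5) ✓  (c2,r6) ✓  (c3,r2) ✓  (c3,r3) ✓  (c3,r6) ✓  (c4,r2) ✓  (c4,r5) ✓  (c5,r1) ✓  (c6,r2) ✓
Every restrictor pair satisfies the scope.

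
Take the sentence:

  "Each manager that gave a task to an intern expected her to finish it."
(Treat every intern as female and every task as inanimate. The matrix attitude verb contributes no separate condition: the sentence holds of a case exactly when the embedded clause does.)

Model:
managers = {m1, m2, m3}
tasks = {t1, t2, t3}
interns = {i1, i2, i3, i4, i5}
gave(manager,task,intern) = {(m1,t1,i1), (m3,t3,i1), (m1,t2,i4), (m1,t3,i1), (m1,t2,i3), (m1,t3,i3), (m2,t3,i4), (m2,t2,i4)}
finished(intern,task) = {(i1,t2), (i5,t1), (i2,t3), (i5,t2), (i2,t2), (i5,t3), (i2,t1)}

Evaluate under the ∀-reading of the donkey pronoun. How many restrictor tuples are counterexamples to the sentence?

"her" takes "an intern" as antecedent and "it" takes "a task"; both are donkey pronouns co-varying with the restrictor.
Strong reading: for every (m,t,i) with gave(m,t,i), finished(i,t).
Restrictor triples: (m1,t1,i1)→finished(i1,t1) ✗  (m1,t2,i3)→finished(i3,t2) ✗  (m1,t2,i4)→finished(i4,t2) ✗  (m1,t3,i1)→finished(i1,t3) ✗  (m1,t3,i3)→finished(i3,t3) ✗  (m2,t2,i4)→finished(i4,t2) ✗  (m2,t3,i4)→finished(i4,t3) ✗  (m3,t3,i1)→finished(i1,t3) ✗
Counterexamples (restrictor triples failing the scope): 8.

8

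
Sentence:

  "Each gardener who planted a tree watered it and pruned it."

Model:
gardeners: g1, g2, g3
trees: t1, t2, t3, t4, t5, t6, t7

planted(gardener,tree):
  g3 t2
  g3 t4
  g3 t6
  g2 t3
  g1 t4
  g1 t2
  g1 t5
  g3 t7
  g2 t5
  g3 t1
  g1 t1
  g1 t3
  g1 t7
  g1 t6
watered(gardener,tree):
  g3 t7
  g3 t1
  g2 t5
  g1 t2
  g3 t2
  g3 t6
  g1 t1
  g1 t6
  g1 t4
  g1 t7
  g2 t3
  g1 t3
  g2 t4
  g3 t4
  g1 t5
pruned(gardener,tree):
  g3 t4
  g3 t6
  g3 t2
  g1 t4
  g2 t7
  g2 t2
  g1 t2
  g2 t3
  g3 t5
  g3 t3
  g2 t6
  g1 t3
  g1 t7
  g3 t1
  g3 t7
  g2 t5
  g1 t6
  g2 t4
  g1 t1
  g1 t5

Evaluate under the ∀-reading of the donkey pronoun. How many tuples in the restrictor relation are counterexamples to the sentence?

0

"it" takes "a tree" as antecedent — a donkey pronoun bound across the clause boundary.
Strong reading: for every (g,t) with planted(g,t), watered(g,t) ∧ pruned(g,t).
Restrictor pairs: (g1,t1) ✓  (g1,t2) ✓  (g1,t3) ✓  (g1,t4) ✓  (g1,t5) ✓  (g1,t6) ✓  (g1,t7) ✓  (g2,t3) ✓  (g2,t5) ✓  (g3,t1) ✓  (g3,t2) ✓  (g3,t4) ✓  (g3,t6) ✓  (g3,t7) ✓
Counterexamples (restrictor pairs failing the scope): 0.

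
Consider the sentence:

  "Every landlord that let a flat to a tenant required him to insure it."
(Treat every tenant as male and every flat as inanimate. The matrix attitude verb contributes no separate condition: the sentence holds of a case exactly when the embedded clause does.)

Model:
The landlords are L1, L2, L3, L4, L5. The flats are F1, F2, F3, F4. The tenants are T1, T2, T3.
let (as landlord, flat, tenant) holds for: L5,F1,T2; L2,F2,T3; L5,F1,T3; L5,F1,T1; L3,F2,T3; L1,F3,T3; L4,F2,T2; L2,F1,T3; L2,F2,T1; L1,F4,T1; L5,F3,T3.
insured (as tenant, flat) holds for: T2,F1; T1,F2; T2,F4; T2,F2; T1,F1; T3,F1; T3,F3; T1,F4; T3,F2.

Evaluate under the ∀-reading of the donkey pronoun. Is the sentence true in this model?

"him" takes "a tenant" as antecedent and "it" takes "a flat"; both are donkey pronouns co-varying with the restrictor.
Strong reading: for every (l,f,t) with let(l,f,t), insured(t,f).
Restrictor triples: (L1,F3,T3)→insured(T3,F3) ✓  (L1,F4,T1)→insured(T1,F4) ✓  (L2,F1,T3)→insured(T3,F1) ✓  (L2,F2,T1)→insured(T1,F2) ✓  (L2,F2,T3)→insured(T3,F2) ✓  (L3,F2,T3)→insured(T3,F2) ✓  (L4,F2,T2)→insured(T2,F2) ✓  (L5,F1,T1)→insured(T1,F1) ✓  (L5,F1,T2)→insured(T2,F1) ✓  (L5,F1,T3)→insured(T3,F1) ✓  (L5,F3,T3)→insured(T3,F3) ✓
Every restrictor triple satisfies the scope.

True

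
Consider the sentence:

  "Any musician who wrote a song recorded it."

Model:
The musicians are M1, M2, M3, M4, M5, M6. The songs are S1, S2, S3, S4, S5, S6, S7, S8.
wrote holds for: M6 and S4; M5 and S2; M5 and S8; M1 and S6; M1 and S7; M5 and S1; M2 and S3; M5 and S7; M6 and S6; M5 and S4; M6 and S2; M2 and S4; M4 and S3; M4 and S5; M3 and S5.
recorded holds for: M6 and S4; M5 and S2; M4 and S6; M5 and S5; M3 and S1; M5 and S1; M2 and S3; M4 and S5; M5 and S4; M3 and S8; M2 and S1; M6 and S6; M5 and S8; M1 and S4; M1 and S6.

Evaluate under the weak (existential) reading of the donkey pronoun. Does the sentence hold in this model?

False

"it" takes "a song" as antecedent — a donkey pronoun bound across the clause boundary.
Weak reading: every musician m with some wrote-song has at least one wrote-song s such that recorded(m,s).
Per musician: M1:✓  M2:✓  M3:✗  M4:✓  M5:✓  M6:✓
M3 has no witness among its wrote-songs.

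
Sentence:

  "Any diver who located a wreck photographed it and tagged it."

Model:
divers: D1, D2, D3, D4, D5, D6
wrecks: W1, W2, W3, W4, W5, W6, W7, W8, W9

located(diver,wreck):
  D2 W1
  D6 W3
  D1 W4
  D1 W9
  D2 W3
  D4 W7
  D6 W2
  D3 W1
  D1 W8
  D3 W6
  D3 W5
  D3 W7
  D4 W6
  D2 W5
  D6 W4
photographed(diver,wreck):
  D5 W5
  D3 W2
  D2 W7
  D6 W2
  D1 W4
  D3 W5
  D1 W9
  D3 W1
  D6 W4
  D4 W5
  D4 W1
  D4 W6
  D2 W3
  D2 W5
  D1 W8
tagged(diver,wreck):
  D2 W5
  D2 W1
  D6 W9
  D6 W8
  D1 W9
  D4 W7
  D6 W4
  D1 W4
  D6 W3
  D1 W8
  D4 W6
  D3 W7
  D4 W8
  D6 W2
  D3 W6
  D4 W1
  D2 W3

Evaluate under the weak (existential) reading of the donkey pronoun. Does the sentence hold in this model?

False

"it" takes "a wreck" as antecedent — a donkey pronoun bound across the clause boundary.
Weak reading: every diver d with some located-wreck has at least one located-wreck w such that photographed(d,w) ∧ tagged(d,w).
Per diver: D1:✓  D2:✓  D3:✗  D4:✓  D6:✓
D3 has no witness among its located-wrecks.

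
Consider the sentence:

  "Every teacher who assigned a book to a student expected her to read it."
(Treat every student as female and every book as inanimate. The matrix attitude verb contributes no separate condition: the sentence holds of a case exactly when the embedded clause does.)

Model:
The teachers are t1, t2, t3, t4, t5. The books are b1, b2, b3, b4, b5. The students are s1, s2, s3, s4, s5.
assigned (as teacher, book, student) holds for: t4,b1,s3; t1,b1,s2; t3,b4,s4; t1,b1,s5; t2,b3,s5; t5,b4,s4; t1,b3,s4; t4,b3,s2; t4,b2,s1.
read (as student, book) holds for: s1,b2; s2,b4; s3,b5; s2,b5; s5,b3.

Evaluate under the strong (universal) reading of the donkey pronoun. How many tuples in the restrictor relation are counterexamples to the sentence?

"her" takes "a student" as antecedent and "it" takes "a book"; both are donkey pronouns co-varying with the restrictor.
Strong reading: for every (t,b,s) with assigned(t,b,s), read(s,b).
Restrictor triples: (t1,b1,s2)→read(s2,b1) ✗  (t1,b1,s5)→read(s5,b1) ✗  (t1,b3,s4)→read(s4,b3) ✗  (t2,b3,s5)→read(s5,b3) ✓  (t3,b4,s4)→read(s4,b4) ✗  (t4,b1,s3)→read(s3,b1) ✗  (t4,b2,s1)→read(s1,b2) ✓  (t4,b3,s2)→read(s2,b3) ✗  (t5,b4,s4)→read(s4,b4) ✗
Counterexamples (restrictor triples failing the scope): 7.

7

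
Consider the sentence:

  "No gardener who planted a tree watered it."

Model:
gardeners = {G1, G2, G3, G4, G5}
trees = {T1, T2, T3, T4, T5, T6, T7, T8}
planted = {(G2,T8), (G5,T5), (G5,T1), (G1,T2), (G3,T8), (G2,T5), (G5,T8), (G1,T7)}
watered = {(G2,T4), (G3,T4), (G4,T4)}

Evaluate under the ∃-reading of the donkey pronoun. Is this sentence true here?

True

"it" takes "a tree" as antecedent — a donkey pronoun bound across the clause boundary.
Truth condition: for no (g,t) with planted(g,t) does watered(g,t) hold.
Restrictor pairs — does the scope hold? (G1,T2):fails  (G1,T7):fails  (G2,T5):fails  (G2,T8):fails  (G3,T8):fails  (G5,T1):fails  (G5,T5):fails  (G5,T8):fails
Scope holds for no restrictor pair, so the sentence is true.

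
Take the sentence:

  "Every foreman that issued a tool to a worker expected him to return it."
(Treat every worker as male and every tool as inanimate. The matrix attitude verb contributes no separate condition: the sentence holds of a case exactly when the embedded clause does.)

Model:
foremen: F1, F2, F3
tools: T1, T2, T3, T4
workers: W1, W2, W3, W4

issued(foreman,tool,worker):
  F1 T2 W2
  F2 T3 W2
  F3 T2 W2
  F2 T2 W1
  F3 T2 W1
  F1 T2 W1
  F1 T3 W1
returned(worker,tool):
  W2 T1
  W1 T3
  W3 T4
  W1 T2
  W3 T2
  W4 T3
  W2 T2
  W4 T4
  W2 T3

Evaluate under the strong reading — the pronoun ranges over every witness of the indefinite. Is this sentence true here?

True

"him" takes "a worker" as antecedent and "it" takes "a tool"; both are donkey pronouns co-varying with the restrictor.
Strong reading: for every (f,t,w) with issued(f,t,w), returned(w,t).
Restrictor triples: (F1,T2,W1)→returned(W1,T2) ✓  (F1,T2,W2)→returned(W2,T2) ✓  (F1,T3,W1)→returned(W1,T3) ✓  (F2,T2,W1)→returned(W1,T2) ✓  (F2,T3,W2)→returned(W2,T3) ✓  (F3,T2,W1)→returned(W1,T2) ✓  (F3,T2,W2)→returned(W2,T2) ✓
Every restrictor triple satisfies the scope.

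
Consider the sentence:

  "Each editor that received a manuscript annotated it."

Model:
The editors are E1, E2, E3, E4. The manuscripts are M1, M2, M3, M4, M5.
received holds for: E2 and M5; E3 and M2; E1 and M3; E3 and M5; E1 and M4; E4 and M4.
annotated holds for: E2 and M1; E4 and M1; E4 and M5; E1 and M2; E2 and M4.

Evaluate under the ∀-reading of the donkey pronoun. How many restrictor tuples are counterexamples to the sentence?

6

"it" takes "a manuscript" as antecedent — a donkey pronoun bound across the clause boundary.
Strong reading: for every (e,m) with received(e,m), annotated(e,m).
Restrictor pairs: (E1,M3) ✗  (E1,M4) ✗  (E2,M5) ✗  (E3,M2) ✗  (E3,M5) ✗  (E4,M4) ✗
Counterexamples (restrictor pairs failing the scope): 6.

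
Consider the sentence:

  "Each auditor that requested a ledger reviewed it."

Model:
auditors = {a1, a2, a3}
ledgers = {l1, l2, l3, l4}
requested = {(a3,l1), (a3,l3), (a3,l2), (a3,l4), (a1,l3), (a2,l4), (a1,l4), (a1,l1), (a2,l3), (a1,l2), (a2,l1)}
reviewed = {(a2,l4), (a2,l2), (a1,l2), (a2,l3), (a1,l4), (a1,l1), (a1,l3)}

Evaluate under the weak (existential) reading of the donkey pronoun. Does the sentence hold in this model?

False

"it" takes "a ledger" as antecedent — a donkey pronoun bound across the clause boundary.
Weak reading: every auditor a with some requested-ledger has at least one requested-ledger l such that reviewed(a,l).
Per auditor: a1:✓  a2:✓  a3:✗
a3 has no witness among its requested-ledgers.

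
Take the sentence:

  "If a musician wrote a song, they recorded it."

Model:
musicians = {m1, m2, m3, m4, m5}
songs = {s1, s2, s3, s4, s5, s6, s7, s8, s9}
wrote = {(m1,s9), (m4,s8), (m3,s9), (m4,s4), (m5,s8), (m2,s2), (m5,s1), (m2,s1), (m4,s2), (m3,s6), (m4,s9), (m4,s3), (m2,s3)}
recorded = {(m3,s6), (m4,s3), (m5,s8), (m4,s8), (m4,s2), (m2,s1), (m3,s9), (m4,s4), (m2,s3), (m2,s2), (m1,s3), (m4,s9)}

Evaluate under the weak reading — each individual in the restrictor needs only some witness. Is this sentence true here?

"it" takes "a song" as antecedent — a donkey pronoun bound across the clause boundary.
Weak reading: every musician m with some wrote-song has at least one wrote-song s such that recorded(m,s).
Per musician: m1:✗  m2:✓  m3:✓  m4:✓  m5:✓
m1 has no witness among its wrote-songs.

False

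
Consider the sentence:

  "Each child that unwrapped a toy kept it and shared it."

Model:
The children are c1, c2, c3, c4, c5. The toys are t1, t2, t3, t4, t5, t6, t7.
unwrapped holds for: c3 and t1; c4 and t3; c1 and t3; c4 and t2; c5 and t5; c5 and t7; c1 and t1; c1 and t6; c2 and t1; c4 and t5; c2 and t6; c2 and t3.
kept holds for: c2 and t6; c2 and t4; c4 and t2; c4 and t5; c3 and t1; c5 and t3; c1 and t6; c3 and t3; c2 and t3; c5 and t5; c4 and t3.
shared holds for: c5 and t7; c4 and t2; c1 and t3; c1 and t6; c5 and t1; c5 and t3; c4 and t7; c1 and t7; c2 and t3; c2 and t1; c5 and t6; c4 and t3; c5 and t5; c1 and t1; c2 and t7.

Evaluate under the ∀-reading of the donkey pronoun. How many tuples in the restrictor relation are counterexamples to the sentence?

7

"it" takes "a toy" as antecedent — a donkey pronoun bound across the clause boundary.
Strong reading: for every (c,t) with unwrapped(c,t), kept(c,t) ∧ shared(c,t).
Restrictor pairs: (c1,t1) ✗  (c1,t3) ✗  (c1,t6) ✓  (c2,t1) ✗  (c2,t3) ✓  (c2,t6) ✗  (c3,t1) ✗  (c4,t2) ✓  (c4,t3) ✓  (c4,t5) ✗  (c5,t5) ✓  (c5,t7) ✗
Counterexamples (restrictor pairs failing the scope): 7.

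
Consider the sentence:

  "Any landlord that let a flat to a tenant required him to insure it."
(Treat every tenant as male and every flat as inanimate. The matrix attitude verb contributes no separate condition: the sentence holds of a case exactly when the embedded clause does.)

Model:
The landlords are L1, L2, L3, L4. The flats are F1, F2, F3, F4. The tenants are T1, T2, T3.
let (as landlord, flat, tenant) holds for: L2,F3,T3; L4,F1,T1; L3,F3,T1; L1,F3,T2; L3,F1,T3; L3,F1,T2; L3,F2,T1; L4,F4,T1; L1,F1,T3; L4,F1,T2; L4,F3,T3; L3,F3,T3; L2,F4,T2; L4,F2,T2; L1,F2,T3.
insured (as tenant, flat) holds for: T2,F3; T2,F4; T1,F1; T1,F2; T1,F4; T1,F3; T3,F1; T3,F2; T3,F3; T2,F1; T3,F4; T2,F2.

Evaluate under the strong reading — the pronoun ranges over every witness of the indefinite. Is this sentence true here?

True

"him" takes "a tenant" as antecedent and "it" takes "a flat"; both are donkey pronouns co-varying with the restrictor.
Strong reading: for every (l,f,t) with let(l,f,t), insured(t,f).
Restrictor triples: (L1,F1,T3)→insured(T3,F1) ✓  (L1,F2,T3)→insured(T3,F2) ✓  (L1,F3,T2)→insured(T2,F3) ✓  (L2,F3,T3)→insured(T3,F3) ✓  (L2,F4,T2)→insured(T2,F4) ✓  (L3,F1,T2)→insured(T2,F1) ✓  (L3,F1,T3)→insured(T3,F1) ✓  (L3,F2,T1)→insured(T1,F2) ✓  (L3,F3,T1)→insured(T1,F3) ✓  (L3,F3,T3)→insured(T3,F3) ✓  (L4,F1,T1)→insured(T1,F1) ✓  (L4,F1,T2)→insured(T2,F1) ✓  (L4,F2,T2)→insured(T2,F2) ✓  (L4,F3,T3)→insured(T3,F3) ✓  (L4,F4,T1)→insured(T1,F4) ✓
Every restrictor triple satisfies the scope.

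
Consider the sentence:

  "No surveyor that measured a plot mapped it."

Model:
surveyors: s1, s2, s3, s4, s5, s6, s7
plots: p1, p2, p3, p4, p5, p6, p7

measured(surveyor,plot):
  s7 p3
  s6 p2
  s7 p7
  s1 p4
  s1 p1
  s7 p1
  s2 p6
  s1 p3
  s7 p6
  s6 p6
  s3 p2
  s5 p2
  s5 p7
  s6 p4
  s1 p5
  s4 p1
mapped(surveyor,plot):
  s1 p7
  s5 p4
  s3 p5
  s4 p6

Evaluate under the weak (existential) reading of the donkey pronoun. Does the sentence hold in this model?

True

"it" takes "a plot" as antecedent — a donkey pronoun bound across the clause boundary.
Truth condition: for no (s,p) with measured(s,p) does mapped(s,p) hold.
Restrictor pairs — does the scope hold? (s1,p1):fails  (s1,p3):fails  (s1,p4):fails  (s1,p5):fails  (s2,p6):fails  (s3,p2):fails  (s4,p1):fails  (s5,p2):fails  (s5,p7):fails  (s6,p2):fails  (s6,p4):fails  (s6,p6):fails  (s7,p1):fails  (s7,p3):fails  (s7,p6):fails  (s7,p7):fails
Scope holds for no restrictor pair, so the sentence is true.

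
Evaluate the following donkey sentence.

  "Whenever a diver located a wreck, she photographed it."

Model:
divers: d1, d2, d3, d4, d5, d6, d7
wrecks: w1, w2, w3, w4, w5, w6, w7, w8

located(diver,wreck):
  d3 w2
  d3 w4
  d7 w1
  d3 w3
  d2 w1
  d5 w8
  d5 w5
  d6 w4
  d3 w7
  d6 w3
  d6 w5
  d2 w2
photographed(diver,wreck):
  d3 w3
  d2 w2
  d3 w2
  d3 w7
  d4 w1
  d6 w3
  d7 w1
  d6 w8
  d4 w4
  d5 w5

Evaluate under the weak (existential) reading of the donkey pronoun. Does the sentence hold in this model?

True

"it" takes "a wreck" as antecedent — a donkey pronoun bound across the clause boundary.
Weak reading: every diver d with some located-wreck has at least one located-wreck w such that photographed(d,w).
Per diver: d2:✓  d3:✓  d5:✓  d6:✓  d7:✓
Every diver in the restrictor has a witness.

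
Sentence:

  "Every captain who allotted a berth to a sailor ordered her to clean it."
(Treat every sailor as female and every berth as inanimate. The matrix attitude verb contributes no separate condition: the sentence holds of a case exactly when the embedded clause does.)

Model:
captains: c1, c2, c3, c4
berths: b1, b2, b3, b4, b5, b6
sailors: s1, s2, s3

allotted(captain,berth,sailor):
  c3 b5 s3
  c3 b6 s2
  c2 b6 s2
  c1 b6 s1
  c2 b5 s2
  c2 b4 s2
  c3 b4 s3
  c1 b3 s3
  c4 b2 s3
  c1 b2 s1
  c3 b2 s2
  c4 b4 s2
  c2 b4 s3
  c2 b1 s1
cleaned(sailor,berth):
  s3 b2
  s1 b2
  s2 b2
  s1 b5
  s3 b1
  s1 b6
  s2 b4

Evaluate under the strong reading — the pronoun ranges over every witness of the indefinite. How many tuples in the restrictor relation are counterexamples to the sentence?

"her" takes "a sailor" as antecedent and "it" takes "a berth"; both are donkey pronouns co-varying with the restrictor.
Strong reading: for every (c,b,s) with allotted(c,b,s), cleaned(s,b).
Restrictor triples: (c1,b2,s1)→cleaned(s1,b2) ✓  (c1,b3,s3)→cleaned(s3,b3) ✗  (c1,b6,s1)→cleaned(s1,b6) ✓  (c2,b1,s1)→cleaned(s1,b1) ✗  (c2,b4,s2)→cleaned(s2,b4) ✓  (c2,b4,s3)→cleaned(s3,b4) ✗  (c2,b5,s2)→cleaned(s2,b5) ✗  (c2,b6,s2)→cleaned(s2,b6) ✗  (c3,b2,s2)→cleaned(s2,b2) ✓  (c3,b4,s3)→cleaned(s3,b4) ✗  (c3,b5,s3)→cleaned(s3,b5) ✗  (c3,b6,s2)→cleaned(s2,b6) ✗  (c4,b2,s3)→cleaned(s3,b2) ✓  (c4,b4,s2)→cleaned(s2,b4) ✓
Counterexamples (restrictor triples failing the scope): 8.

8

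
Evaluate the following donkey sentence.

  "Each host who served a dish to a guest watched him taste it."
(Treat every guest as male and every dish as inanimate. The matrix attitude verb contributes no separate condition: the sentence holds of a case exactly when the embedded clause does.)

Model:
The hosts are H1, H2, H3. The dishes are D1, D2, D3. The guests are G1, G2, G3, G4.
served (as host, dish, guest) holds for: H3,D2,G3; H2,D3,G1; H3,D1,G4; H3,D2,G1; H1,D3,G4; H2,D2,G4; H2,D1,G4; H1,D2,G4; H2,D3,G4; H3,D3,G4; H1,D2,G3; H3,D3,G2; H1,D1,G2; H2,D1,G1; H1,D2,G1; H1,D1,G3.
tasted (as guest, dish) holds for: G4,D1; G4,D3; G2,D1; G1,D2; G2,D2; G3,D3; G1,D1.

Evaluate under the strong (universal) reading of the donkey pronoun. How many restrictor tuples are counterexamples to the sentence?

7

"him" takes "a guest" as antecedent and "it" takes "a dish"; both are donkey pronouns co-varying with the restrictor.
Strong reading: for every (h,d,g) with served(h,d,g), tasted(g,d).
Restrictor triples: (H1,D1,G2)→tasted(G2,D1) ✓  (H1,D1,G3)→tasted(G3,D1) ✗  (H1,D2,G1)→tasted(G1,D2) ✓  (H1,D2,G3)→tasted(G3,D2) ✗  (H1,D2,G4)→tasted(G4,D2) ✗  (H1,D3,G4)→tasted(G4,D3) ✓  (H2,D1,G1)→tasted(G1,D1) ✓  (H2,D1,G4)→tasted(G4,D1) ✓  (H2,D2,G4)→tasted(G4,D2) ✗  (H2,D3,G1)→tasted(G1,D3) ✗  (H2,D3,G4)→tasted(G4,D3) ✓  (H3,D1,G4)→tasted(G4,D1) ✓  (H3,D2,G1)→tasted(G1,D2) ✓  (H3,D2,G3)→tasted(G3,D2) ✗  (H3,D3,G2)→tasted(G2,D3) ✗  (H3,D3,G4)→tasted(G4,D3) ✓
Counterexamples (restrictor triples failing the scope): 7.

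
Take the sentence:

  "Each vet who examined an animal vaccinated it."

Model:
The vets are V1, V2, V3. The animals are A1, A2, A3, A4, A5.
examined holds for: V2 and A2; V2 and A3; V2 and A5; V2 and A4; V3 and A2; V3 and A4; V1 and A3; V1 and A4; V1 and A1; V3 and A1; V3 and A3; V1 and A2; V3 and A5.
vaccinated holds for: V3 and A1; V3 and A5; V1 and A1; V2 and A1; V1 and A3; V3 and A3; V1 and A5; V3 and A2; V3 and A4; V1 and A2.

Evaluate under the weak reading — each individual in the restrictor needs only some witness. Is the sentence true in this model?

False

"it" takes "an animal" as antecedent — a donkey pronoun bound across the clause boundary.
Weak reading: every vet v with some examined-animal has at least one examined-animal a such that vaccinated(v,a).
Per vet: V1:✓  V2:✗  V3:✓
V2 has no witness among its examined-animals.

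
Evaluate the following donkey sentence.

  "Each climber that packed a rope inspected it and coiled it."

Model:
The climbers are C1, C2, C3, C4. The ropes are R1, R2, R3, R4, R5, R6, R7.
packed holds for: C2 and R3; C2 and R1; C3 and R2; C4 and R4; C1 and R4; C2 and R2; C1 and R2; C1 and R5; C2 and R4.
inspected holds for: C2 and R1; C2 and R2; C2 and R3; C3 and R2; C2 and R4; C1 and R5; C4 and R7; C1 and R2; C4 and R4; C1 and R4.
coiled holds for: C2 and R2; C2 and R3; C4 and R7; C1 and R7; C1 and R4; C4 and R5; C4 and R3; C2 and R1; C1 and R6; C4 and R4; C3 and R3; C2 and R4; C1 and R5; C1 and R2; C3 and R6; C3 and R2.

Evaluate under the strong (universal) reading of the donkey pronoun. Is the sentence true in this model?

"it" takes "a rope" as antecedent — a donkey pronoun bound across the clause boundary.
Strong reading: for every (c,r) with packed(c,r), inspected(c,r) ∧ coiled(c,r).
Restrictor pairs: (C1,R2) ✓  (C1,R4) ✓  (C1,R5) ✓  (C2,R1) ✓  (C2,R2) ✓  (C2,R3) ✓  (C2,R4) ✓  (C3,R2) ✓  (C4,R4) ✓
Every restrictor pair satisfies the scope.

True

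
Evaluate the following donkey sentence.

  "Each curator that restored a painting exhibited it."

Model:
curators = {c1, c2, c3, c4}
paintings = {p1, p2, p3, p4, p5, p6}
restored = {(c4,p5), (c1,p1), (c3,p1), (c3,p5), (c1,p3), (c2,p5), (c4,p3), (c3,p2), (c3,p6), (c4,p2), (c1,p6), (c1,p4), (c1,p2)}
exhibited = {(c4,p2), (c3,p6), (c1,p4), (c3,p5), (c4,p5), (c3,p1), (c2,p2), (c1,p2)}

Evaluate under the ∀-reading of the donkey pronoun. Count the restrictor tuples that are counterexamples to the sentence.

6

"it" takes "a painting" as antecedent — a donkey pronoun bound across the clause boundary.
Strong reading: for every (c,p) with restored(c,p), exhibited(c,p).
Restrictor pairs: (c1,p1) ✗  (c1,p2) ✓  (c1,p3) ✗  (c1,p4) ✓  (c1,p6) ✗  (c2,p5) ✗  (c3,p1) ✓  (c3,p2) ✗  (c3,p5) ✓  (c3,p6) ✓  (c4,p2) ✓  (c4,p3) ✗  (c4,p5) ✓
Counterexamples (restrictor pairs failing the scope): 6.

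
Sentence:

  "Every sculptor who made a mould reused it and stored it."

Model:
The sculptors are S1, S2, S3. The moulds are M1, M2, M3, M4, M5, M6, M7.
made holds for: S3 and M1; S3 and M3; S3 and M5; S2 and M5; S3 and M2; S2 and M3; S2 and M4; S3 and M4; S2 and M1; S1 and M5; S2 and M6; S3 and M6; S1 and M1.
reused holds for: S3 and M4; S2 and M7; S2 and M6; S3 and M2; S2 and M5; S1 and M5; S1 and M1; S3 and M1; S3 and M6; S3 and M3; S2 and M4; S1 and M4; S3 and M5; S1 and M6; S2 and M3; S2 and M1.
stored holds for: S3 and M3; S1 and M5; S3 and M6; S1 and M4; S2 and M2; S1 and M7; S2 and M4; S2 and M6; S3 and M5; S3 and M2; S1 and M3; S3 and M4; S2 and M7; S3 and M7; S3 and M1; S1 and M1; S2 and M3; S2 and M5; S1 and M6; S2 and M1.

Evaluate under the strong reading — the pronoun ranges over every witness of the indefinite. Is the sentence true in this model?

"it" takes "a mould" as antecedent — a donkey pronoun bound across the clause boundary.
Strong reading: for every (s,m) with made(s,m), reused(s,m) ∧ stored(s,m).
Restrictor pairs: (S1,M1) ✓  (S1,M5) ✓  (S2,M1) ✓  (S2,M3) ✓  (S2,M4) ✓  (S2,M5) ✓  (S2,M6) ✓  (S3,M1) ✓  (S3,M2) ✓  (S3,M3) ✓  (S3,M4) ✓  (S3,M5) ✓  (S3,M6) ✓
Every restrictor pair satisfies the scope.

True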